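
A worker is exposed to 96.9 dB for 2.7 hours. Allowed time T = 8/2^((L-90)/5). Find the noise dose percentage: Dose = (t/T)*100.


T_allowed = 8 / 2^((96.9 - 90)/5) = 3.07375 hr
Dose = 2.7 / 3.07375 * 100 = 87.841 %


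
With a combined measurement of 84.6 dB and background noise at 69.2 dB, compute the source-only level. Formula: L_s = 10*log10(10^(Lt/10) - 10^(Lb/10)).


10^(84.6/10) = 2.88403e+08
10^(69.2/10) = 8.31764e+06
Difference = 2.88403e+08 - 8.31764e+06 = 2.80085e+08
L_source = 10*log10(2.80085e+08) = 84.473 dB


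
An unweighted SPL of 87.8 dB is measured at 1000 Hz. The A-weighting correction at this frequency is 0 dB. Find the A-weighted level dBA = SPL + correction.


A-weighting table: 1000 Hz -> 0 dB correction
SPL_A = SPL + correction = 87.8 + (0) = 87.8 dBA


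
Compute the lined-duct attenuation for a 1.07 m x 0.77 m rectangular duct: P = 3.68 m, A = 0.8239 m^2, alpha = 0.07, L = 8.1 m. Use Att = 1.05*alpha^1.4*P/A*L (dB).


alpha^1.4 = 0.07^1.4 = 0.0241622
Attenuation rate = 1.05 * alpha^1.4 * P / A
= 1.05 * 0.0241622 * 3.68 / 0.8239 = 0.113318 dB/m
Total Att = 0.113318 * 8.1 = 0.91788 dB


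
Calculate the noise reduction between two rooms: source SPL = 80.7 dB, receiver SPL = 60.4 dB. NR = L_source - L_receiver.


NR = L_source - L_receiver (difference between source and receiving room levels)
NR = 80.7 - 60.4 = 20.3 dB


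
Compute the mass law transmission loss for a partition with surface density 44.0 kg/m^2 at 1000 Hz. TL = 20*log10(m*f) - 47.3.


m * f = 44.0 * 1000 = 44000
20*log10(44000) = 92.8691 dB
TL = 92.8691 - 47.3 = 45.569 dB


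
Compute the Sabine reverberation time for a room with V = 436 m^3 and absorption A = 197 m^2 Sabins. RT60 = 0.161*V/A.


RT60 = 0.161 * 436 / 197 = 0.35632 s


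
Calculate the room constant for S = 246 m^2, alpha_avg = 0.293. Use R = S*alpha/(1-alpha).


R = 246 * 0.293 / (1 - 0.293) = 101.95 m^2


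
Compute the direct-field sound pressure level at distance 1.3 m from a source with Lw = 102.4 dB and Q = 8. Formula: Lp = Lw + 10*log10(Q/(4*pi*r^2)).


4*pi*r^2 = 4*pi*1.3^2 = 21.2372 m^2
Q / (4*pi*r^2) = 8 / 21.2372 = 0.376697
Lp = 102.4 + 10*log10(0.376697) = 98.16 dB


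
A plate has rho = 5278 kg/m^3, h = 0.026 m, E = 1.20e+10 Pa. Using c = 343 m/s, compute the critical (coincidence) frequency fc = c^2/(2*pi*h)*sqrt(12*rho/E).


12*rho/E = 12*5278/1.20e+10 = 5.278e-06
sqrt(12*rho/E) = sqrt(5.278e-06) = 0.00229739
c^2/(2*pi*h) = 343^2/(2*pi*0.026) = 720170
fc = 720170 * 0.00229739 = 1654.5 Hz


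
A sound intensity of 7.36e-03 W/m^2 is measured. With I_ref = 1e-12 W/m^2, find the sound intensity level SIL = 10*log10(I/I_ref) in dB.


I / I_ref = 7.36e-03 / 1e-12 = 7.36e+09
SIL = 10 * log10(7.36e+09) = 98.669 dB


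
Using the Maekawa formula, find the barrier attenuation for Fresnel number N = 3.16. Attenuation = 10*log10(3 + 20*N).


3 + 20*N = 3 + 20*3.16 = 66.2
Att = 10*log10(66.2) = 18.209 dB


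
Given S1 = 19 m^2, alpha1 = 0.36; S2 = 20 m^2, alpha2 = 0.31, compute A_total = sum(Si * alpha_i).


19 * 0.36 = 6.84
20 * 0.31 = 6.2
A_total = 6.84 + 6.2 = 13.04 m^2


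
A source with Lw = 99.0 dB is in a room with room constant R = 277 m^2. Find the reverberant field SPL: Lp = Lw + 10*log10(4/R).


4/R = 4/277 = 0.0144404
Lp = 99.0 + 10*log10(0.0144404) = 80.596 dB


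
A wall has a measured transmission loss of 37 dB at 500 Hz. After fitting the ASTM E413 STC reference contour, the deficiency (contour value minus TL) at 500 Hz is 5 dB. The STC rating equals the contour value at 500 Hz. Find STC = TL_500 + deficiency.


By ASTM E413, STC = value of the fitted reference contour at 500 Hz.
Contour value at 500 Hz = TL_500 + deficiency = 37 + 5 = 42
STC = 42


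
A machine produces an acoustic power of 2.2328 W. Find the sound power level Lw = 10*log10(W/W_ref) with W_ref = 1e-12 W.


W / W_ref = 2.2328 / 1e-12 = 2.2328e+12
Lw = 10 * log10(2.2328e+12) = 123.49 dB


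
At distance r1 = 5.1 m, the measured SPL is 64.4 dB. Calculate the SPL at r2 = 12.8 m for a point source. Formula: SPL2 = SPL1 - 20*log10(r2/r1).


r2/r1 = 12.8/5.1 = 2.5098
Correction = 20*log10(2.5098) = 7.99278 dB
SPL2 = 64.4 - 7.99278 = 56.407 dB


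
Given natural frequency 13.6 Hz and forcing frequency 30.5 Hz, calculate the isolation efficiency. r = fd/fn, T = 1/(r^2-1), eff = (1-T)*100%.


r = 30.5 / 13.6 = 2.24265
r^2 - 1 = 2.24265^2 - 1 = 4.02948
T = 1/4.02948 = 0.248171
Efficiency = (1 - 0.248171)*100 = 75.183 %


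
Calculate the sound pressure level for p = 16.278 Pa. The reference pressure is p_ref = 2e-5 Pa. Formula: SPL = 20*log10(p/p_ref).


p / p_ref = 16.278 / 2e-5 = 813900
SPL = 20 * log10(813900) = 118.21 dB


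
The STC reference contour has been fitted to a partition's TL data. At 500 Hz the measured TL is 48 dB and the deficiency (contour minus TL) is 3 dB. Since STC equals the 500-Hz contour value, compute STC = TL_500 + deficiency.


By ASTM E413, STC = value of the fitted reference contour at 500 Hz.
Contour value at 500 Hz = TL_500 + deficiency = 48 + 3 = 51
STC = 51


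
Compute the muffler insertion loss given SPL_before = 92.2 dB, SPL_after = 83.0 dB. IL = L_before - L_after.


Insertion loss = SPL without muffler - SPL with muffler
IL = 92.2 - 83.0 = 9.2 dB


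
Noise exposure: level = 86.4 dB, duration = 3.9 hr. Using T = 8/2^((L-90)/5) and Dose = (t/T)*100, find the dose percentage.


T_allowed = 8 / 2^((86.4 - 90)/5) = 13.1775 hr
Dose = 3.9 / 13.1775 * 100 = 29.596 %


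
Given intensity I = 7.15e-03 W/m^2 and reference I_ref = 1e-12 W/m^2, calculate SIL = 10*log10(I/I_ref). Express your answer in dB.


I / I_ref = 7.15e-03 / 1e-12 = 7.15e+09
SIL = 10 * log10(7.15e+09) = 98.543 dB


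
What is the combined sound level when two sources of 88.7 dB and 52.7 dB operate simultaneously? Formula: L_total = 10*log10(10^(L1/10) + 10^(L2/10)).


10^(88.7/10) = 7.4131e+08
10^(52.7/10) = 186209
Sum = 7.4131e+08 + 186209 = 7.41496e+08
L_total = 10*log10(7.41496e+08) = 88.701 dB


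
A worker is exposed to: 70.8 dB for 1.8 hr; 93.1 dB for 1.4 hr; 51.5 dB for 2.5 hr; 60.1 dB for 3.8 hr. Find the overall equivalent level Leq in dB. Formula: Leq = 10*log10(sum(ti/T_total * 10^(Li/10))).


T_total = 1.8 + 1.4 + 2.5 + 3.8 = 9.5 hr
(1.8/9.5) * 10^(70.8/10) = 2.27797e+06
(1.4/9.5) * 10^(93.1/10) = 3.00888e+08
(2.5/9.5) * 10^(51.5/10) = 37172
(3.8/9.5) * 10^(60.1/10) = 409317
Sum = 2.27797e+06 + 3.00888e+08 + 37172 + 409317 = 3.03612e+08
Leq = 10*log10(3.03612e+08) = 84.823 dB


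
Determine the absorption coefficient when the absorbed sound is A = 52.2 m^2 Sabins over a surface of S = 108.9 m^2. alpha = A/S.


Absorption coefficient = absorbed power / incident power
alpha = A / S = 52.2 / 108.9 = 0.47934


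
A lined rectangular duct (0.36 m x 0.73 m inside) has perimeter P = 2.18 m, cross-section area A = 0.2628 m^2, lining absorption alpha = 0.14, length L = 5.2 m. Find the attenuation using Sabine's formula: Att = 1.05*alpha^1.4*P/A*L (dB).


alpha^1.4 = 0.14^1.4 = 0.0637645
Attenuation rate = 1.05 * alpha^1.4 * P / A
= 1.05 * 0.0637645 * 2.18 / 0.2628 = 0.555392 dB/m
Total Att = 0.555392 * 5.2 = 2.888 dB


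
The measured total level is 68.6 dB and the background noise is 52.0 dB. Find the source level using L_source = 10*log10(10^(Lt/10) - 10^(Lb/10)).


10^(68.6/10) = 7.24436e+06
10^(52.0/10) = 158489
Difference = 7.24436e+06 - 158489 = 7.08587e+06
L_source = 10*log10(7.08587e+06) = 68.504 dB


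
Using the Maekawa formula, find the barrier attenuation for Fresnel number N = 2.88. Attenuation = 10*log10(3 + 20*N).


3 + 20*N = 3 + 20*2.88 = 60.6
Att = 10*log10(60.6) = 17.825 dB


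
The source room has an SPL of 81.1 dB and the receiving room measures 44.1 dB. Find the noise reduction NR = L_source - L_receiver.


NR = L_source - L_receiver (difference between source and receiving room levels)
NR = 81.1 - 44.1 = 37 dB


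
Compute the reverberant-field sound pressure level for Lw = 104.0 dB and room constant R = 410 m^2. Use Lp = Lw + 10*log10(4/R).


4/R = 4/410 = 0.0097561
Lp = 104.0 + 10*log10(0.0097561) = 83.893 dB


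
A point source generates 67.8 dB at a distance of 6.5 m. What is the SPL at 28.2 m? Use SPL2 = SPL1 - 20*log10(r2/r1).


r2/r1 = 28.2/6.5 = 4.33846
Correction = 20*log10(4.33846) = 12.7467 dB
SPL2 = 67.8 - 12.7467 = 55.053 dB


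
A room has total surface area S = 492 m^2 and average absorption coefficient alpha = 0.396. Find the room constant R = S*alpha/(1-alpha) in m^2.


R = 492 * 0.396 / (1 - 0.396) = 322.57 m^2


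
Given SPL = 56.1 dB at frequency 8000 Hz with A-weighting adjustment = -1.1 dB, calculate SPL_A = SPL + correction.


A-weighting table: 8000 Hz -> -1.1 dB correction
SPL_A = SPL + correction = 56.1 + (-1.1) = 55 dBA


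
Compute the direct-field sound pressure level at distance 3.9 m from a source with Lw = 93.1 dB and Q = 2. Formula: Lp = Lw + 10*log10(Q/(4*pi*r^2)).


4*pi*r^2 = 4*pi*3.9^2 = 191.134 m^2
Q / (4*pi*r^2) = 2 / 191.134 = 0.0104639
Lp = 93.1 + 10*log10(0.0104639) = 73.297 dB


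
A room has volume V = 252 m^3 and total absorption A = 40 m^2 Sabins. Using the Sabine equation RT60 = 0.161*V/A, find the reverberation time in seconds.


RT60 = 0.161 * 252 / 40 = 1.0143 s


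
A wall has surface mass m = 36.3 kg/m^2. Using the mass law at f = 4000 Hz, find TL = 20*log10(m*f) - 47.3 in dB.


m * f = 36.3 * 4000 = 145200
20*log10(145200) = 103.239 dB
TL = 103.239 - 47.3 = 55.939 dB


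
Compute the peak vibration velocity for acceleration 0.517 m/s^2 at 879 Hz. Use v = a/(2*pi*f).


omega = 2*pi*f = 2*pi*879 = 5522.92 rad/s
v = a / omega = 0.517 / 5522.92 = 9.361e-05 m/s


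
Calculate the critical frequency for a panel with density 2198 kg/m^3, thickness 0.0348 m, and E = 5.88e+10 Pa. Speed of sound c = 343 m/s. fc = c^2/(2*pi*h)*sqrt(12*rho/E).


12*rho/E = 12*2198/5.88e+10 = 4.48571e-07
sqrt(12*rho/E) = sqrt(4.48571e-07) = 0.000669754
c^2/(2*pi*h) = 343^2/(2*pi*0.0348) = 538058
fc = 538058 * 0.000669754 = 360.37 Hz


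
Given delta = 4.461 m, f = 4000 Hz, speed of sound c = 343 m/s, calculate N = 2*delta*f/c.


N = 2*delta*f/c = 2*delta/lambda, where lambda = c/f
lambda = 343 / 4000 = 0.08575 m
N = 2 * 4.461 / 0.08575 = 104.05


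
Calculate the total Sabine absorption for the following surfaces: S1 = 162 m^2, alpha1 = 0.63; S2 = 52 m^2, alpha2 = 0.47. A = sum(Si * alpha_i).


162 * 0.63 = 102.06
52 * 0.47 = 24.44
A_total = 102.06 + 24.44 = 126.5 m^2


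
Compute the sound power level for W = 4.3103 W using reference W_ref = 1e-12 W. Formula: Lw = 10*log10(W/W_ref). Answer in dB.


W / W_ref = 4.3103 / 1e-12 = 4.3103e+12
Lw = 10 * log10(4.3103e+12) = 126.35 dB


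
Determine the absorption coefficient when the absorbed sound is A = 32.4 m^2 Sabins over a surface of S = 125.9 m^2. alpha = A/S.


Absorption coefficient = absorbed power / incident power
alpha = A / S = 32.4 / 125.9 = 0.25735


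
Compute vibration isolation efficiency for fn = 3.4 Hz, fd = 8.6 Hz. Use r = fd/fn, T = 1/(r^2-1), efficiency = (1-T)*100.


r = 8.6 / 3.4 = 2.52941
r^2 - 1 = 2.52941^2 - 1 = 5.39791
T = 1/5.39791 = 0.185257
Efficiency = (1 - 0.185257)*100 = 81.474 %


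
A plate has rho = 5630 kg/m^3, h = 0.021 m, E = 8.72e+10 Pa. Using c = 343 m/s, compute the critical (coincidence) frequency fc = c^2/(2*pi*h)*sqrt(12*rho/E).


12*rho/E = 12*5630/8.72e+10 = 7.74771e-07
sqrt(12*rho/E) = sqrt(7.74771e-07) = 0.000880211
c^2/(2*pi*h) = 343^2/(2*pi*0.021) = 891639
fc = 891639 * 0.000880211 = 784.83 Hz


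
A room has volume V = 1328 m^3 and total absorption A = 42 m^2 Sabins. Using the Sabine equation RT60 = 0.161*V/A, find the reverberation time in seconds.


RT60 = 0.161 * 1328 / 42 = 5.0907 s


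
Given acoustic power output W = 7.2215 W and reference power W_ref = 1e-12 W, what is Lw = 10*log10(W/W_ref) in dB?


W / W_ref = 7.2215 / 1e-12 = 7.2215e+12
Lw = 10 * log10(7.2215e+12) = 128.59 dB


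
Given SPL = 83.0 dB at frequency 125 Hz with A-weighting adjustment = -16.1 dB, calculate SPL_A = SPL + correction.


A-weighting table: 125 Hz -> -16.1 dB correction
SPL_A = SPL + correction = 83.0 + (-16.1) = 66.9 dBA


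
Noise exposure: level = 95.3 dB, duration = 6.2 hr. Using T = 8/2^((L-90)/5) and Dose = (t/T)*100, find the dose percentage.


T_allowed = 8 / 2^((95.3 - 90)/5) = 3.83706 hr
Dose = 6.2 / 3.83706 * 100 = 161.58 %


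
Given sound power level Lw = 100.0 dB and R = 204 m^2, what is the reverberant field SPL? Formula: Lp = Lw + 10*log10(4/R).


4/R = 4/204 = 0.0196078
Lp = 100.0 + 10*log10(0.0196078) = 82.924 dB


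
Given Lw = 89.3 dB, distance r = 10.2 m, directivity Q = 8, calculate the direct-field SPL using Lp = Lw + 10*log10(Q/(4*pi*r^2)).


4*pi*r^2 = 4*pi*10.2^2 = 1307.41 m^2
Q / (4*pi*r^2) = 8 / 1307.41 = 0.00611897
Lp = 89.3 + 10*log10(0.00611897) = 67.167 dB


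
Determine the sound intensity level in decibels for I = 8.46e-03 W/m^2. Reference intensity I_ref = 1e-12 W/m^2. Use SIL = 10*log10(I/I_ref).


I / I_ref = 8.46e-03 / 1e-12 = 8.46e+09
SIL = 10 * log10(8.46e+09) = 99.274 dB


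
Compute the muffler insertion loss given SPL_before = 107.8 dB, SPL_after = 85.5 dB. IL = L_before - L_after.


Insertion loss = SPL without muffler - SPL with muffler
IL = 107.8 - 85.5 = 22.3 dB


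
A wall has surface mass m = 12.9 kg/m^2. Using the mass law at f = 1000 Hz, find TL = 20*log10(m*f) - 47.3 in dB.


m * f = 12.9 * 1000 = 12900
20*log10(12900) = 82.2118 dB
TL = 82.2118 - 47.3 = 34.912 dB


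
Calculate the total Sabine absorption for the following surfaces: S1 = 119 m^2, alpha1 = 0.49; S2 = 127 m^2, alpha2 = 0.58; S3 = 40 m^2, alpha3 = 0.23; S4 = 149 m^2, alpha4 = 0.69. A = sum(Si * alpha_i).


119 * 0.49 = 58.31
127 * 0.58 = 73.66
40 * 0.23 = 9.2
149 * 0.69 = 102.81
A_total = 58.31 + 73.66 + 9.2 + 102.81 = 243.98 m^2


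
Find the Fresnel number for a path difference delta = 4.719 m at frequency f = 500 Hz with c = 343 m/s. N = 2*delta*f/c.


N = 2*delta*f/c = 2*delta/lambda, where lambda = c/f
lambda = 343 / 500 = 0.686 m
N = 2 * 4.719 / 0.686 = 13.758


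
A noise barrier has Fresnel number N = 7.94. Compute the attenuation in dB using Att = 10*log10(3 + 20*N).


3 + 20*N = 3 + 20*7.94 = 161.8
Att = 10*log10(161.8) = 22.09 dB


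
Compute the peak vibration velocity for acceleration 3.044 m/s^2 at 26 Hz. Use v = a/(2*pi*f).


omega = 2*pi*f = 2*pi*26 = 163.363 rad/s
v = a / omega = 3.044 / 163.363 = 0.018633 m/s


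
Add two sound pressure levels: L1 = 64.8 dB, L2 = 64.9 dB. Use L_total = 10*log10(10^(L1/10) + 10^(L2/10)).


10^(64.8/10) = 3.01995e+06
10^(64.9/10) = 3.0903e+06
Sum = 3.01995e+06 + 3.0903e+06 = 6.11025e+06
L_total = 10*log10(6.11025e+06) = 67.861 dB


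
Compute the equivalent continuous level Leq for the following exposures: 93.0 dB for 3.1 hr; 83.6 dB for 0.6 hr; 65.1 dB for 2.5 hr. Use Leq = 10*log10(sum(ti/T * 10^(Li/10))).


T_total = 3.1 + 0.6 + 2.5 = 6.2 hr
(3.1/6.2) * 10^(93.0/10) = 9.97631e+08
(0.6/6.2) * 10^(83.6/10) = 2.21697e+07
(2.5/6.2) * 10^(65.1/10) = 1.30481e+06
Sum = 9.97631e+08 + 2.21697e+07 + 1.30481e+06 = 1.02111e+09
Leq = 10*log10(1.02111e+09) = 90.091 dB


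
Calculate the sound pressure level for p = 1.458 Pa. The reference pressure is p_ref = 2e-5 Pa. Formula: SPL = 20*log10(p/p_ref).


p / p_ref = 1.458 / 2e-5 = 72900
SPL = 20 * log10(72900) = 97.255 dB


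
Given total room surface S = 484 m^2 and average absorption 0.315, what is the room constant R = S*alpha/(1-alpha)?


R = 484 * 0.315 / (1 - 0.315) = 222.57 m^2


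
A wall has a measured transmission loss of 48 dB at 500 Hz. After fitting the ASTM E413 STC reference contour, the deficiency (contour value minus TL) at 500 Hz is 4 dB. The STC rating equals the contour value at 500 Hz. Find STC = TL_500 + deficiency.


By ASTM E413, STC = value of the fitted reference contour at 500 Hz.
Contour value at 500 Hz = TL_500 + deficiency = 48 + 4 = 52
STC = 52


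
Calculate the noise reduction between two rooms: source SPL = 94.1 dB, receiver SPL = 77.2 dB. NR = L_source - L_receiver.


NR = L_source - L_receiver (difference between source and receiving room levels)
NR = 94.1 - 77.2 = 16.9 dB


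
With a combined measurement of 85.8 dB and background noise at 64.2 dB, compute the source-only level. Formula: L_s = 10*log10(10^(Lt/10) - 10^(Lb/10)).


10^(85.8/10) = 3.80189e+08
10^(64.2/10) = 2.63027e+06
Difference = 3.80189e+08 - 2.63027e+06 = 3.77559e+08
L_source = 10*log10(3.77559e+08) = 85.77 dB


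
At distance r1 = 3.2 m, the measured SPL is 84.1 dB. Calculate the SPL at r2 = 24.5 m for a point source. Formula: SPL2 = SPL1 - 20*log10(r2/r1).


r2/r1 = 24.5/3.2 = 7.65625
Correction = 20*log10(7.65625) = 17.6803 dB
SPL2 = 84.1 - 17.6803 = 66.42 dB


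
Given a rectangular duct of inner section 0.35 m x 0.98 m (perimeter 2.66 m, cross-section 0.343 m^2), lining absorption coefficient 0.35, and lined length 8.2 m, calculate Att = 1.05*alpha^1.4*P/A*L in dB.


alpha^1.4 = 0.35^1.4 = 0.229983
Attenuation rate = 1.05 * alpha^1.4 * P / A
= 1.05 * 0.229983 * 2.66 / 0.343 = 1.87272 dB/m
Total Att = 1.87272 * 8.2 = 15.356 dB


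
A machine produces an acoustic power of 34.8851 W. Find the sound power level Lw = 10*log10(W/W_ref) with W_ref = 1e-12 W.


W / W_ref = 34.8851 / 1e-12 = 3.48851e+13
Lw = 10 * log10(3.48851e+13) = 135.43 dB


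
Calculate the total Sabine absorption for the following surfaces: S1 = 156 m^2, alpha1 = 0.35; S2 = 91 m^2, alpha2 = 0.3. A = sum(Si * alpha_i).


156 * 0.35 = 54.6
91 * 0.3 = 27.3
A_total = 54.6 + 27.3 = 81.9 m^2


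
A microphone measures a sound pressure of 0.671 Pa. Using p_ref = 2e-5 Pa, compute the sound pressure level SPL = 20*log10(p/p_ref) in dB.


p / p_ref = 0.671 / 2e-5 = 33550
SPL = 20 * log10(33550) = 90.514 dB


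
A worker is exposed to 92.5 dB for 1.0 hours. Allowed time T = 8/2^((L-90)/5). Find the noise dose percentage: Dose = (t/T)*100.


T_allowed = 8 / 2^((92.5 - 90)/5) = 5.65685 hr
Dose = 1.0 / 5.65685 * 100 = 17.678 %


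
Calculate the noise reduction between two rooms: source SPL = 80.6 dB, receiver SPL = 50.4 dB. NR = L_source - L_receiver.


NR = L_source - L_receiver (difference between source and receiving room levels)
NR = 80.6 - 50.4 = 30.2 dB


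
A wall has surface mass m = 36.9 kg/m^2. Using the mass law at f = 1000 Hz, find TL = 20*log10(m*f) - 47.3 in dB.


m * f = 36.9 * 1000 = 36900
20*log10(36900) = 91.3405 dB
TL = 91.3405 - 47.3 = 44.041 dB


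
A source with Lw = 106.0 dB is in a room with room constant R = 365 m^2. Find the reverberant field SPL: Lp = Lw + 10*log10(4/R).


4/R = 4/365 = 0.0109589
Lp = 106.0 + 10*log10(0.0109589) = 86.398 dB


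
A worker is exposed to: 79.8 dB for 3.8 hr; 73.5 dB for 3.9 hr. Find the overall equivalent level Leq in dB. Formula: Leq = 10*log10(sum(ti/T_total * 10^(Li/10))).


T_total = 3.8 + 3.9 = 7.7 hr
(3.8/7.7) * 10^(79.8/10) = 4.71295e+07
(3.9/7.7) * 10^(73.5/10) = 1.1339e+07
Sum = 4.71295e+07 + 1.1339e+07 = 5.84685e+07
Leq = 10*log10(5.84685e+07) = 77.669 dB


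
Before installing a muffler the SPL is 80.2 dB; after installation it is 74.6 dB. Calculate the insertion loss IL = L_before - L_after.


Insertion loss = SPL without muffler - SPL with muffler
IL = 80.2 - 74.6 = 5.6 dB


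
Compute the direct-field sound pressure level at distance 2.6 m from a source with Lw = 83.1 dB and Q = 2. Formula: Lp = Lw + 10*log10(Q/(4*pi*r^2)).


4*pi*r^2 = 4*pi*2.6^2 = 84.9487 m^2
Q / (4*pi*r^2) = 2 / 84.9487 = 0.0235436
Lp = 83.1 + 10*log10(0.0235436) = 66.819 dB


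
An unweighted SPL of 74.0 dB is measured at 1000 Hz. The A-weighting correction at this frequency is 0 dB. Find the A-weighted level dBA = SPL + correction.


A-weighting table: 1000 Hz -> 0 dB correction
SPL_A = SPL + correction = 74.0 + (0) = 74 dBA


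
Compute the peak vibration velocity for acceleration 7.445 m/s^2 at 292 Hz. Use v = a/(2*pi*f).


omega = 2*pi*f = 2*pi*292 = 1834.69 rad/s
v = a / omega = 7.445 / 1834.69 = 0.0040579 m/s


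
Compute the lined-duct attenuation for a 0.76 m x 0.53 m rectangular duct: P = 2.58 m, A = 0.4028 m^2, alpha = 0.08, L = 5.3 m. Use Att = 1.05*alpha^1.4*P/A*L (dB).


alpha^1.4 = 0.08^1.4 = 0.029129
Attenuation rate = 1.05 * alpha^1.4 * P / A
= 1.05 * 0.029129 * 2.58 / 0.4028 = 0.195905 dB/m
Total Att = 0.195905 * 5.3 = 1.0383 dB


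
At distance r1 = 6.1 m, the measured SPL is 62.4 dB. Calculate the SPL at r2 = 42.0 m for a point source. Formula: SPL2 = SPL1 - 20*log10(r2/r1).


r2/r1 = 42.0/6.1 = 6.88525
Correction = 20*log10(6.88525) = 16.7584 dB
SPL2 = 62.4 - 16.7584 = 45.642 dB


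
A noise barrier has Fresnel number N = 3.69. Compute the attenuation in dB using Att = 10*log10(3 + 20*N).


3 + 20*N = 3 + 20*3.69 = 76.8
Att = 10*log10(76.8) = 18.854 dB


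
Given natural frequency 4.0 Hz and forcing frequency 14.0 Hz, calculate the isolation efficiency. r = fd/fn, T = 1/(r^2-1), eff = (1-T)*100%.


r = 14.0 / 4.0 = 3.5
r^2 - 1 = 3.5^2 - 1 = 11.25
T = 1/11.25 = 0.0888889
Efficiency = (1 - 0.0888889)*100 = 91.111 %


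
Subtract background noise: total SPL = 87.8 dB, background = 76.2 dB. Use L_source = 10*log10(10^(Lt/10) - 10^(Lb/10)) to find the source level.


10^(87.8/10) = 6.0256e+08
10^(76.2/10) = 4.16869e+07
Difference = 6.0256e+08 - 4.16869e+07 = 5.60873e+08
L_source = 10*log10(5.60873e+08) = 87.489 dB


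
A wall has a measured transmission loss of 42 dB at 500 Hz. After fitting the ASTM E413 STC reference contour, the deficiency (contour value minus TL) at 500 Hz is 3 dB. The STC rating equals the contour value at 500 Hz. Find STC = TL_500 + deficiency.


By ASTM E413, STC = value of the fitted reference contour at 500 Hz.
Contour value at 500 Hz = TL_500 + deficiency = 42 + 3 = 45
STC = 45


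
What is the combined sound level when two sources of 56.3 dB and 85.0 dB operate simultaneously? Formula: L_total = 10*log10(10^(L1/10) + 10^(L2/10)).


10^(56.3/10) = 426580
10^(85.0/10) = 3.16228e+08
Sum = 426580 + 3.16228e+08 = 3.16655e+08
L_total = 10*log10(3.16655e+08) = 85.006 dB


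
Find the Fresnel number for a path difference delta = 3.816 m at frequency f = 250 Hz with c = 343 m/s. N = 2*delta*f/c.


N = 2*delta*f/c = 2*delta/lambda, where lambda = c/f
lambda = 343 / 250 = 1.372 m
N = 2 * 3.816 / 1.372 = 5.5627


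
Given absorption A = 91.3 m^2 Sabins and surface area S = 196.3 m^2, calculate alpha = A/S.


Absorption coefficient = absorbed power / incident power
alpha = A / S = 91.3 / 196.3 = 0.4651


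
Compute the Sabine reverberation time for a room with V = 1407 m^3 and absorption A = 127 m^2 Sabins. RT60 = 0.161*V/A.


RT60 = 0.161 * 1407 / 127 = 1.7837 s


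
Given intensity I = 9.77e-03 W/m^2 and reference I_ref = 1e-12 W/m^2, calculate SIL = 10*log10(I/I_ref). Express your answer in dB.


I / I_ref = 9.77e-03 / 1e-12 = 9.77e+09
SIL = 10 * log10(9.77e+09) = 99.899 dB


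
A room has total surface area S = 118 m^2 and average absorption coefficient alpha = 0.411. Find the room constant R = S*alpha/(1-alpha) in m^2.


R = 118 * 0.411 / (1 - 0.411) = 82.34 m^2


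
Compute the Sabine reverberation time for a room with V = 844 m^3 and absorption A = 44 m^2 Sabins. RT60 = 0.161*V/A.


RT60 = 0.161 * 844 / 44 = 3.0883 s


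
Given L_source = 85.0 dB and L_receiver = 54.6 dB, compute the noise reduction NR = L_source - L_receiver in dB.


NR = L_source - L_receiver (difference between source and receiving room levels)
NR = 85.0 - 54.6 = 30.4 dB


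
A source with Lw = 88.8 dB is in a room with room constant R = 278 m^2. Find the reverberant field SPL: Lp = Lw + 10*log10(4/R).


4/R = 4/278 = 0.0143885
Lp = 88.8 + 10*log10(0.0143885) = 70.38 dB


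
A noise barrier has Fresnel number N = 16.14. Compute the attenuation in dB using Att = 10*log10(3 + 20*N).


3 + 20*N = 3 + 20*16.14 = 325.8
Att = 10*log10(325.8) = 25.13 dB


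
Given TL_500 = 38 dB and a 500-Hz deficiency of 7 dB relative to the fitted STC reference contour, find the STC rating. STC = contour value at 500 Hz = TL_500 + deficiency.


By ASTM E413, STC = value of the fitted reference contour at 500 Hz.
Contour value at 500 Hz = TL_500 + deficiency = 38 + 7 = 45
STC = 45


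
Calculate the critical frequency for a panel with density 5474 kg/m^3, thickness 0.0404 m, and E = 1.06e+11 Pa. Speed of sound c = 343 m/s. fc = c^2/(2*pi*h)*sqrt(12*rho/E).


12*rho/E = 12*5474/1.06e+11 = 6.19698e-07
sqrt(12*rho/E) = sqrt(6.19698e-07) = 0.000787209
c^2/(2*pi*h) = 343^2/(2*pi*0.0404) = 463476
fc = 463476 * 0.000787209 = 364.85 Hz


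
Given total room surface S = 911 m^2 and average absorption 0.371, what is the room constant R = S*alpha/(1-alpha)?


R = 911 * 0.371 / (1 - 0.371) = 537.33 m^2


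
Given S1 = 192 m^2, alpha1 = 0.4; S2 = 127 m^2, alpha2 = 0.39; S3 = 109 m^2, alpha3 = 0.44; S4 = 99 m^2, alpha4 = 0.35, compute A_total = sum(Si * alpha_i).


192 * 0.4 = 76.8
127 * 0.39 = 49.53
109 * 0.44 = 47.96
99 * 0.35 = 34.65
A_total = 76.8 + 49.53 + 47.96 + 34.65 = 208.94 m^2


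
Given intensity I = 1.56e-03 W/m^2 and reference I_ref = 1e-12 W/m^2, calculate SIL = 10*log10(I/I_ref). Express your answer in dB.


I / I_ref = 1.56e-03 / 1e-12 = 1.56e+09
SIL = 10 * log10(1.56e+09) = 91.931 dB


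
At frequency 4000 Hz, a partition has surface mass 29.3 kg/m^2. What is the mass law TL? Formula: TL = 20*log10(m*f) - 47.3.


m * f = 29.3 * 4000 = 117200
20*log10(117200) = 101.379 dB
TL = 101.379 - 47.3 = 54.079 dB


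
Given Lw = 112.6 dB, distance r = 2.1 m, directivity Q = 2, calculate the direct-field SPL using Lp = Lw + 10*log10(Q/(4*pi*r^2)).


4*pi*r^2 = 4*pi*2.1^2 = 55.4177 m^2
Q / (4*pi*r^2) = 2 / 55.4177 = 0.0360896
Lp = 112.6 + 10*log10(0.0360896) = 98.174 dB


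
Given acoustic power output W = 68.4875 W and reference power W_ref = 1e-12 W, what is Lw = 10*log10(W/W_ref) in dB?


W / W_ref = 68.4875 / 1e-12 = 6.84875e+13
Lw = 10 * log10(6.84875e+13) = 138.36 dB


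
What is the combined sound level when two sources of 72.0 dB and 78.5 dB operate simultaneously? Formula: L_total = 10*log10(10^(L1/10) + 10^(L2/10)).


10^(72.0/10) = 1.58489e+07
10^(78.5/10) = 7.07946e+07
Sum = 1.58489e+07 + 7.07946e+07 = 8.66435e+07
L_total = 10*log10(8.66435e+07) = 79.377 dB


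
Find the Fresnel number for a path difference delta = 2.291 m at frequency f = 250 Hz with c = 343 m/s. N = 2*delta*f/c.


N = 2*delta*f/c = 2*delta/lambda, where lambda = c/f
lambda = 343 / 250 = 1.372 m
N = 2 * 2.291 / 1.372 = 3.3397


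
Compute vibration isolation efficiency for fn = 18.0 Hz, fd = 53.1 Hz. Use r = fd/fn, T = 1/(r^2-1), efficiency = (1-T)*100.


r = 53.1 / 18.0 = 2.95
r^2 - 1 = 2.95^2 - 1 = 7.7025
T = 1/7.7025 = 0.129828
Efficiency = (1 - 0.129828)*100 = 87.017 %


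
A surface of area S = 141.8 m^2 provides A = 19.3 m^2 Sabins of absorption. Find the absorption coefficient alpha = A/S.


Absorption coefficient = absorbed power / incident power
alpha = A / S = 19.3 / 141.8 = 0.13611


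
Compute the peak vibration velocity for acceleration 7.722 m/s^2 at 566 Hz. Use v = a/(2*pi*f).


omega = 2*pi*f = 2*pi*566 = 3556.28 rad/s
v = a / omega = 7.722 / 3556.28 = 0.0021714 m/s


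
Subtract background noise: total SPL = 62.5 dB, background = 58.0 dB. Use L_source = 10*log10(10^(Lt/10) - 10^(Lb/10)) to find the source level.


10^(62.5/10) = 1.77828e+06
10^(58.0/10) = 630957
Difference = 1.77828e+06 - 630957 = 1.14732e+06
L_source = 10*log10(1.14732e+06) = 60.597 dB


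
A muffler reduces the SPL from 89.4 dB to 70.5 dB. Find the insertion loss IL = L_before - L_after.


Insertion loss = SPL without muffler - SPL with muffler
IL = 89.4 - 70.5 = 18.9 dB


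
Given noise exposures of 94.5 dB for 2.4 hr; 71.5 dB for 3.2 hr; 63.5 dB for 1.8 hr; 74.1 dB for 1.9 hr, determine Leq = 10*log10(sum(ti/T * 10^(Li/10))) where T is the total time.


T_total = 2.4 + 3.2 + 1.8 + 1.9 = 9.3 hr
(2.4/9.3) * 10^(94.5/10) = 7.27325e+08
(3.2/9.3) * 10^(71.5/10) = 4.86034e+06
(1.8/9.3) * 10^(63.5/10) = 433301
(1.9/9.3) * 10^(74.1/10) = 5.25135e+06
Sum = 7.27325e+08 + 4.86034e+06 + 433301 + 5.25135e+06 = 7.3787e+08
Leq = 10*log10(7.3787e+08) = 88.68 dB


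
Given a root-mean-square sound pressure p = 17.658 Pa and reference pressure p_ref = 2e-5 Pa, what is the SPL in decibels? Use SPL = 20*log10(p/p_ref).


p / p_ref = 17.658 / 2e-5 = 882900
SPL = 20 * log10(882900) = 118.92 dB


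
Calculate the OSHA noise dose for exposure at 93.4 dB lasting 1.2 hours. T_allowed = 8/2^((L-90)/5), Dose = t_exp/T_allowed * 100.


T_allowed = 8 / 2^((93.4 - 90)/5) = 4.99332 hr
Dose = 1.2 / 4.99332 * 100 = 24.032 %


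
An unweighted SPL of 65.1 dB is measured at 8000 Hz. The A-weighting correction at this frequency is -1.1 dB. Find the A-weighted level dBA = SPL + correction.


A-weighting table: 8000 Hz -> -1.1 dB correction
SPL_A = SPL + correction = 65.1 + (-1.1) = 64 dBA


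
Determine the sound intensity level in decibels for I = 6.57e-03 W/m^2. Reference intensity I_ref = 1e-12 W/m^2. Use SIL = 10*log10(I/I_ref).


I / I_ref = 6.57e-03 / 1e-12 = 6.57e+09
SIL = 10 * log10(6.57e+09) = 98.176 dB


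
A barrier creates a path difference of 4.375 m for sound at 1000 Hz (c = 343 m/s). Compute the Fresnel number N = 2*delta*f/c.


N = 2*delta*f/c = 2*delta/lambda, where lambda = c/f
lambda = 343 / 1000 = 0.343 m
N = 2 * 4.375 / 0.343 = 25.51


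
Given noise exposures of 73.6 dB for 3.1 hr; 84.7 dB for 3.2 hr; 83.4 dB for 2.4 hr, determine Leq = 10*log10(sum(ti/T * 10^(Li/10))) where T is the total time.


T_total = 3.1 + 3.2 + 2.4 = 8.7 hr
(3.1/8.7) * 10^(73.6/10) = 8.16286e+06
(3.2/8.7) * 10^(84.7/10) = 1.0855e+08
(2.4/8.7) * 10^(83.4/10) = 6.0352e+07
Sum = 8.16286e+06 + 1.0855e+08 + 6.0352e+07 = 1.77065e+08
Leq = 10*log10(1.77065e+08) = 82.481 dB


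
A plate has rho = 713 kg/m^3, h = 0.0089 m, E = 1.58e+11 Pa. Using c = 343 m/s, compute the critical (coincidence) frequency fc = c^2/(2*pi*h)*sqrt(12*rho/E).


12*rho/E = 12*713/1.58e+11 = 5.41519e-08
sqrt(12*rho/E) = sqrt(5.41519e-08) = 0.000232706
c^2/(2*pi*h) = 343^2/(2*pi*0.0089) = 2.10387e+06
fc = 2.10387e+06 * 0.000232706 = 489.58 Hz


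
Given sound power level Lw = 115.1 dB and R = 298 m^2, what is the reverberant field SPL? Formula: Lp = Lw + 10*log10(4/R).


4/R = 4/298 = 0.0134228
Lp = 115.1 + 10*log10(0.0134228) = 96.378 dB


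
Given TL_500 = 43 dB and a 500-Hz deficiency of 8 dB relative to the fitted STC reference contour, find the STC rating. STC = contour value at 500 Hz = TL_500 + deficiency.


By ASTM E413, STC = value of the fitted reference contour at 500 Hz.
Contour value at 500 Hz = TL_500 + deficiency = 43 + 8 = 51
STC = 51


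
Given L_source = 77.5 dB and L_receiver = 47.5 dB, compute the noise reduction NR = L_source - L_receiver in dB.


NR = L_source - L_receiver (difference between source and receiving room levels)
NR = 77.5 - 47.5 = 30 dB


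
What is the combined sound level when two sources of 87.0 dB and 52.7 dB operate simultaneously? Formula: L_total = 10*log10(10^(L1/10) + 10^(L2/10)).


10^(87.0/10) = 5.01187e+08
10^(52.7/10) = 186209
Sum = 5.01187e+08 + 186209 = 5.01373e+08
L_total = 10*log10(5.01373e+08) = 87.002 dB


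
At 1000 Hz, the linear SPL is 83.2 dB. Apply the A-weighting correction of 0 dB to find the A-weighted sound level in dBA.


A-weighting table: 1000 Hz -> 0 dB correction
SPL_A = SPL + correction = 83.2 + (0) = 83.2 dBA


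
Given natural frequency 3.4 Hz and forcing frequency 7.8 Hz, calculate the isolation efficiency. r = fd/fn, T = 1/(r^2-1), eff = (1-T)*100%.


r = 7.8 / 3.4 = 2.29412
r^2 - 1 = 2.29412^2 - 1 = 4.26299
T = 1/4.26299 = 0.234577
Efficiency = (1 - 0.234577)*100 = 76.542 %


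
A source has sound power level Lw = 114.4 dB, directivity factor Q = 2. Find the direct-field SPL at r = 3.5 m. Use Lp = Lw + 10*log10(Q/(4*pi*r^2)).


4*pi*r^2 = 4*pi*3.5^2 = 153.938 m^2
Q / (4*pi*r^2) = 2 / 153.938 = 0.0129922
Lp = 114.4 + 10*log10(0.0129922) = 95.537 dB


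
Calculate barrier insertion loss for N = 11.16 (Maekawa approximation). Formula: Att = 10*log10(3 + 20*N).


3 + 20*N = 3 + 20*11.16 = 226.2
Att = 10*log10(226.2) = 23.545 dB


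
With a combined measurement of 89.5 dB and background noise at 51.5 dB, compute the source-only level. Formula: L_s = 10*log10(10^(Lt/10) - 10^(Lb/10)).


10^(89.5/10) = 8.91251e+08
10^(51.5/10) = 141254
Difference = 8.91251e+08 - 141254 = 8.9111e+08
L_source = 10*log10(8.9111e+08) = 89.499 dB


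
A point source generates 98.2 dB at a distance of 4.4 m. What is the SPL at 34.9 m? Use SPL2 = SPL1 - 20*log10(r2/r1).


r2/r1 = 34.9/4.4 = 7.93182
Correction = 20*log10(7.93182) = 17.9875 dB
SPL2 = 98.2 - 17.9875 = 80.213 dB


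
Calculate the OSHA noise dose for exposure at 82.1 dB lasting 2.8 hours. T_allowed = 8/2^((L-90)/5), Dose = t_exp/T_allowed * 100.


T_allowed = 8 / 2^((82.1 - 90)/5) = 23.9176 hr
Dose = 2.8 / 23.9176 * 100 = 11.707 %


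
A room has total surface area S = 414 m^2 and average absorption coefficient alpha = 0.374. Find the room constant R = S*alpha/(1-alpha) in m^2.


R = 414 * 0.374 / (1 - 0.374) = 247.34 m^2


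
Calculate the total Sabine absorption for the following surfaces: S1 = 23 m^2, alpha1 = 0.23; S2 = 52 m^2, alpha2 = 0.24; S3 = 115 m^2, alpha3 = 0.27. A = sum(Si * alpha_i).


23 * 0.23 = 5.29
52 * 0.24 = 12.48
115 * 0.27 = 31.05
A_total = 5.29 + 12.48 + 31.05 = 48.82 m^2


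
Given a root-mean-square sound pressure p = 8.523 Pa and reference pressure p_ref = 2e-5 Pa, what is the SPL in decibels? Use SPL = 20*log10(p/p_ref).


p / p_ref = 8.523 / 2e-5 = 426150
SPL = 20 * log10(426150) = 112.59 dB


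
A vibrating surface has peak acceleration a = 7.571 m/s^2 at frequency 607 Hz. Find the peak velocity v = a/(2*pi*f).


omega = 2*pi*f = 2*pi*607 = 3813.89 rad/s
v = a / omega = 7.571 / 3813.89 = 0.0019851 m/s


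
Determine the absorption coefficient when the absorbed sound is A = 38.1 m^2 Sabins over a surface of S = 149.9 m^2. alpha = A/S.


Absorption coefficient = absorbed power / incident power
alpha = A / S = 38.1 / 149.9 = 0.25417


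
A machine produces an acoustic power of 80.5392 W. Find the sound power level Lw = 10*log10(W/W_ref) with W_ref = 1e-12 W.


W / W_ref = 80.5392 / 1e-12 = 8.05392e+13
Lw = 10 * log10(8.05392e+13) = 139.06 dB


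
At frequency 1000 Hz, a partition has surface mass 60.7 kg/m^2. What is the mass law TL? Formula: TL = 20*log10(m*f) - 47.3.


m * f = 60.7 * 1000 = 60700
20*log10(60700) = 95.6638 dB
TL = 95.6638 - 47.3 = 48.364 dB


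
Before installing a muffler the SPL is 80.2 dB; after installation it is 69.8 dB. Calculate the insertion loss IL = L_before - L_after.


Insertion loss = SPL without muffler - SPL with muffler
IL = 80.2 - 69.8 = 10.4 dB


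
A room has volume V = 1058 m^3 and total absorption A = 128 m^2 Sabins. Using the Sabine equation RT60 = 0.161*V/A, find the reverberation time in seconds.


RT60 = 0.161 * 1058 / 128 = 1.3308 s


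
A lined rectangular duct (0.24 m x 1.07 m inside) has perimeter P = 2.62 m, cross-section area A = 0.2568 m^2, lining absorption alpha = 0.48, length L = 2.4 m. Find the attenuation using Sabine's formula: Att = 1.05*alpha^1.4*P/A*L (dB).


alpha^1.4 = 0.48^1.4 = 0.35788
Attenuation rate = 1.05 * alpha^1.4 * P / A
= 1.05 * 0.35788 * 2.62 / 0.2568 = 3.83383 dB/m
Total Att = 3.83383 * 2.4 = 9.2012 dB


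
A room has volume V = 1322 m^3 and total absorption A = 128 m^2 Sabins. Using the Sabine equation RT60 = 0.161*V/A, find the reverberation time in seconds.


RT60 = 0.161 * 1322 / 128 = 1.6628 s


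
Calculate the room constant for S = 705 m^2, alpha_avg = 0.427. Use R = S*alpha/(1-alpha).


R = 705 * 0.427 / (1 - 0.427) = 525.37 m^2


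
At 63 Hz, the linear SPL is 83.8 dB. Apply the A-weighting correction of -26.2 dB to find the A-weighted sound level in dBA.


A-weighting table: 63 Hz -> -26.2 dB correction
SPL_A = SPL + correction = 83.8 + (-26.2) = 57.6 dBA


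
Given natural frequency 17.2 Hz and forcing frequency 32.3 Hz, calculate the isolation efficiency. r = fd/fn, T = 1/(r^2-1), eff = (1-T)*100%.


r = 32.3 / 17.2 = 1.87791
r^2 - 1 = 1.87791^2 - 1 = 2.52655
T = 1/2.52655 = 0.395797
Efficiency = (1 - 0.395797)*100 = 60.42 %


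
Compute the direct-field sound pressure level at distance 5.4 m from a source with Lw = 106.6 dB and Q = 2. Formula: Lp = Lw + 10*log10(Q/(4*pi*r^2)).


4*pi*r^2 = 4*pi*5.4^2 = 366.435 m^2
Q / (4*pi*r^2) = 2 / 366.435 = 0.00545799
Lp = 106.6 + 10*log10(0.00545799) = 83.97 dB


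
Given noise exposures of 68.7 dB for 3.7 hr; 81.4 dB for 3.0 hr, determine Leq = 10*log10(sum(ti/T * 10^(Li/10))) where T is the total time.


T_total = 3.7 + 3.0 = 6.7 hr
(3.7/6.7) * 10^(68.7/10) = 4.0938e+06
(3.0/6.7) * 10^(81.4/10) = 6.18083e+07
Sum = 4.0938e+06 + 6.18083e+07 = 6.59021e+07
Leq = 10*log10(6.59021e+07) = 78.189 dB


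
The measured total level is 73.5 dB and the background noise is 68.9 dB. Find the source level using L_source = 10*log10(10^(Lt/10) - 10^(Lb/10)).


10^(73.5/10) = 2.23872e+07
10^(68.9/10) = 7.76247e+06
Difference = 2.23872e+07 - 7.76247e+06 = 1.46247e+07
L_source = 10*log10(1.46247e+07) = 71.651 dB


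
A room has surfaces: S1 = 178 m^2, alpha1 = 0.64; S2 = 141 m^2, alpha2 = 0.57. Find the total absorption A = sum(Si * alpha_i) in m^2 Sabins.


178 * 0.64 = 113.92
141 * 0.57 = 80.37
A_total = 113.92 + 80.37 = 194.29 m^2


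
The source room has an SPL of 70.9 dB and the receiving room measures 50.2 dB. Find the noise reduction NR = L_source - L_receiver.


NR = L_source - L_receiver (difference between source and receiving room levels)
NR = 70.9 - 50.2 = 20.7 dB


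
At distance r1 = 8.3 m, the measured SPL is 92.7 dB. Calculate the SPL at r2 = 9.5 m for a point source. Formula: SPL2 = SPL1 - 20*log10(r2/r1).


r2/r1 = 9.5/8.3 = 1.14458
Correction = 20*log10(1.14458) = 1.17292 dB
SPL2 = 92.7 - 1.17292 = 91.527 dB


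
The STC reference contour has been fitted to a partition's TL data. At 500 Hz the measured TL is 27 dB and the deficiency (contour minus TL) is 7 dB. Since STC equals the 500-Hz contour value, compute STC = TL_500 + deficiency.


By ASTM E413, STC = value of the fitted reference contour at 500 Hz.
Contour value at 500 Hz = TL_500 + deficiency = 27 + 7 = 34
STC = 34


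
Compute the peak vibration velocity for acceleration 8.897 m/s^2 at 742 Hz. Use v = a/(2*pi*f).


omega = 2*pi*f = 2*pi*742 = 4662.12 rad/s
v = a / omega = 8.897 / 4662.12 = 0.0019084 m/s


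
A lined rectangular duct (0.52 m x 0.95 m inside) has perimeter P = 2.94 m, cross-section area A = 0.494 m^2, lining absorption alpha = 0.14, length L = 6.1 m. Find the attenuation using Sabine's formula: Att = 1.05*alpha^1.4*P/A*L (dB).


alpha^1.4 = 0.14^1.4 = 0.0637645
Attenuation rate = 1.05 * alpha^1.4 * P / A
= 1.05 * 0.0637645 * 2.94 / 0.494 = 0.398464 dB/m
Total Att = 0.398464 * 6.1 = 2.4306 dB


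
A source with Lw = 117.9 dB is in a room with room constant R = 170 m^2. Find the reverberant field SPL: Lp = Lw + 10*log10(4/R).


4/R = 4/170 = 0.0235294
Lp = 117.9 + 10*log10(0.0235294) = 101.62 dB


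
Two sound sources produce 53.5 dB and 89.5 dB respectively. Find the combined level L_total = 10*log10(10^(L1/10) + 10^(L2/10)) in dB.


10^(53.5/10) = 223872
10^(89.5/10) = 8.91251e+08
Sum = 223872 + 8.91251e+08 = 8.91475e+08
L_total = 10*log10(8.91475e+08) = 89.501 dB


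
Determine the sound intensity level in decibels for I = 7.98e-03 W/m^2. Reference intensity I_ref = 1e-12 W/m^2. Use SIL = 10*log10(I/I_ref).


I / I_ref = 7.98e-03 / 1e-12 = 7.98e+09
SIL = 10 * log10(7.98e+09) = 99.02 dB
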